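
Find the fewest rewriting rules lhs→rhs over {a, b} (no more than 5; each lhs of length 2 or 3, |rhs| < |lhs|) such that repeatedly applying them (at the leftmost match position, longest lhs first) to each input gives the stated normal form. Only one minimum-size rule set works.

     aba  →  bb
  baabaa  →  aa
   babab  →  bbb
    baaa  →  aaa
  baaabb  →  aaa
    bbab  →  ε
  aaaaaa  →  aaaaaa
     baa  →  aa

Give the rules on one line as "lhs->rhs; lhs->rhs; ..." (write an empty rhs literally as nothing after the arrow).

ab->; aba->bb; abb->a; ba->a

  | aba => bb
  | baabaa => aabaa => abba => aa
  | babab => abab => bbb
  | baaa => aaa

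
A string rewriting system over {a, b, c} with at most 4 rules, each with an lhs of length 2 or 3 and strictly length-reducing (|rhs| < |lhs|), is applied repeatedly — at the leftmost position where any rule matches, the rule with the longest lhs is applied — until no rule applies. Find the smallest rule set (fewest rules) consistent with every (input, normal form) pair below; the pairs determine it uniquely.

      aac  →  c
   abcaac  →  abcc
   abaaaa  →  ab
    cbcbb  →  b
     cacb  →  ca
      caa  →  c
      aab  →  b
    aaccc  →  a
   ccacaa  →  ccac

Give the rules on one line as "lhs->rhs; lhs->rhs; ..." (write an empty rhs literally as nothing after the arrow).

aa->; cb->; ccc->a

  | aac => c
  | abcaac => abcc
  | abaaaa => abaa => ab
  | cbcbb => cbb => b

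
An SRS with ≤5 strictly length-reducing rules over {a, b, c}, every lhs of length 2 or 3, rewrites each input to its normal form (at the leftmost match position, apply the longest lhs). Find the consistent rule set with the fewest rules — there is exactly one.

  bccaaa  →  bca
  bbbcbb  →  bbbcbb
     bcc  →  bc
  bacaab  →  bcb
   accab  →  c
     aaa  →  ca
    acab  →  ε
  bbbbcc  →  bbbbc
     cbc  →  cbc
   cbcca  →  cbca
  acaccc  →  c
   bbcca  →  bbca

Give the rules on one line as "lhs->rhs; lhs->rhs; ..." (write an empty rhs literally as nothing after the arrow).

  | bccaaa => bcaaa => bcca => bca
  | bbbcbb
  | bcc => bc
  | bacaab => baab => bcb

aa->c; ab->; ac->; cc->c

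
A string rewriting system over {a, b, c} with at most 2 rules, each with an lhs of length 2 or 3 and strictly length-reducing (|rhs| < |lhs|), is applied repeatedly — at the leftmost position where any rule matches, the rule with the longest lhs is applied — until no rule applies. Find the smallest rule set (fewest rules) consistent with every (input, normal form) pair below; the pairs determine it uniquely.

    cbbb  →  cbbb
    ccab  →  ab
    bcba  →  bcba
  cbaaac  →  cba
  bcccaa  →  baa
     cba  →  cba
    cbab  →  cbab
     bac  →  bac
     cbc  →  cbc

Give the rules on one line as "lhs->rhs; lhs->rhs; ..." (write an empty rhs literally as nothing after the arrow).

  | cbbb
  | ccab => cab => ab
  | bcba
  | cbaaac => cba

aac->; ca->a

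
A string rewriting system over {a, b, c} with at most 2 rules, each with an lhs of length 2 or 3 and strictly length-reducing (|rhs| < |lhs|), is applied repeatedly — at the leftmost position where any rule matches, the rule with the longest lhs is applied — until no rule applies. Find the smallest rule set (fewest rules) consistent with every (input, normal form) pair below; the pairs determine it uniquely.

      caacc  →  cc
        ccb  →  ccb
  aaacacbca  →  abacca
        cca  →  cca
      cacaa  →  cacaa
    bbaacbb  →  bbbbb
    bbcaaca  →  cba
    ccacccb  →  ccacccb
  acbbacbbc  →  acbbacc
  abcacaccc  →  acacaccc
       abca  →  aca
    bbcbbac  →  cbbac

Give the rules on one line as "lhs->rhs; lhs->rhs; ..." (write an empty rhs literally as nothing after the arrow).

  | caacc => cbc => cc
  | ccb
  | aaacacbca => abacbca => abacca
  | cca

aac->b; bc->c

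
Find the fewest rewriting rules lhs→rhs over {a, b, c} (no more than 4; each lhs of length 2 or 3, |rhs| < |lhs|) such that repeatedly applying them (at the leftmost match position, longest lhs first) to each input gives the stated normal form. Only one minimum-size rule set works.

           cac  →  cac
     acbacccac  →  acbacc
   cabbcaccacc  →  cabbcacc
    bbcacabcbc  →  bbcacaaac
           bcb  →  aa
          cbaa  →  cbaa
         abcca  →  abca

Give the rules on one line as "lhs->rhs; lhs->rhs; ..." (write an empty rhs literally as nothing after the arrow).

bcb->aa; bcc->bc; cca->

  | cac
  | acbacccac => acbacc
  | cabbcaccacc => cabbcacc
  | bbcacabcbc => bbcacaaac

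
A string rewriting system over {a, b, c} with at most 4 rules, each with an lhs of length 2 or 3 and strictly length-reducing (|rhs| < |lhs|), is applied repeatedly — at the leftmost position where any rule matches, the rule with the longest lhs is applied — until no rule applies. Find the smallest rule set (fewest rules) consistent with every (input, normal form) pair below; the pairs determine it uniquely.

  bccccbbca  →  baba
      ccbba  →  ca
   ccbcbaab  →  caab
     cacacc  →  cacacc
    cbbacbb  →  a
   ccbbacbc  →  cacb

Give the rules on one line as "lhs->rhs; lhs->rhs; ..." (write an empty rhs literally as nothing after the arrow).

  | bccccbbca => bcccbbca => bccbbca => bcbbca => bbbca => baba
  | ccbba => ca
  | ccbcbaab => ccbbaab => caab
  | cacacc

bbc->ab; bc->b; cbb->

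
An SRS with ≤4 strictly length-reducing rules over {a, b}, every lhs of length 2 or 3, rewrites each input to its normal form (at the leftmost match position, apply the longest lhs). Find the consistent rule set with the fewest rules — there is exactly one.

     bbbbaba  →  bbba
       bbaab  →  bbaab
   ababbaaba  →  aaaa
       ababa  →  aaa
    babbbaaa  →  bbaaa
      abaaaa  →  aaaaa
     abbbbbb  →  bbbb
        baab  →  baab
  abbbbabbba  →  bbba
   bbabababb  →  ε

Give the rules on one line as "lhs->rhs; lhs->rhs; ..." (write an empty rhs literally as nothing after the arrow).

aba->aa; abb->; bab->

  | bbbbaba => bbba
  | bbaab
  | ababbaaba => aabbaaba => aaaba => aaaa
  | ababa => aaba => aaa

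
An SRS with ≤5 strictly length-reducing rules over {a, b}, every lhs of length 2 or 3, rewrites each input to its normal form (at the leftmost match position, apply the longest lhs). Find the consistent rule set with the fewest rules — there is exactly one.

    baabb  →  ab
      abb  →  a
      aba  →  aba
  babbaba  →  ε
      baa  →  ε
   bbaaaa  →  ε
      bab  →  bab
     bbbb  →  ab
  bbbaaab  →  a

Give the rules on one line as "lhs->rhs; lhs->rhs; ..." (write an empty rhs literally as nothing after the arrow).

aa->b; bb->; bba->bb; bbb->a

  | baabb => bbbb => ab
  | abb => a
  | aba
  | babbaba => babbba => baaa => bba => bb => ε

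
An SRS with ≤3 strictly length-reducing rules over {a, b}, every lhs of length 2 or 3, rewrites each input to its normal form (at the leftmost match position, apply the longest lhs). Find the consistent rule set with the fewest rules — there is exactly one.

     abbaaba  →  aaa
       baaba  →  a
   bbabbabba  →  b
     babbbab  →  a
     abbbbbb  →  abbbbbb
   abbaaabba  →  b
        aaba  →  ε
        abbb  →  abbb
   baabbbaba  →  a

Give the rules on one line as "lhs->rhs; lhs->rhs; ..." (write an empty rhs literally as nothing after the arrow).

aab->b; ba->; bab->a

  | abbaaba => ababa => aaa
  | baaba => aba => a
  | bbabbabba => bababba => aabba => bba => b
  | babbbab => abbab => aba => a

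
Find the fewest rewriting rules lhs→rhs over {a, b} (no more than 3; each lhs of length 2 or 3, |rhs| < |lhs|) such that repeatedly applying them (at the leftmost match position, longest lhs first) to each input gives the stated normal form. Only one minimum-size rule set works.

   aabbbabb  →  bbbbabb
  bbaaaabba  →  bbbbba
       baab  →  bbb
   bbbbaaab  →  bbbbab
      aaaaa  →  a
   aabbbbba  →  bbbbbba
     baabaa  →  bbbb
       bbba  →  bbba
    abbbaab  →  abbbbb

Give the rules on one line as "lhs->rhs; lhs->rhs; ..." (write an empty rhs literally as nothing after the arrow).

aa->b; aaa->a

  | aabbbabb => bbbbabb
  | bbaaaabba => bbaabba => bbbbba
  | baab => bbb
  | bbbbaaab => bbbbab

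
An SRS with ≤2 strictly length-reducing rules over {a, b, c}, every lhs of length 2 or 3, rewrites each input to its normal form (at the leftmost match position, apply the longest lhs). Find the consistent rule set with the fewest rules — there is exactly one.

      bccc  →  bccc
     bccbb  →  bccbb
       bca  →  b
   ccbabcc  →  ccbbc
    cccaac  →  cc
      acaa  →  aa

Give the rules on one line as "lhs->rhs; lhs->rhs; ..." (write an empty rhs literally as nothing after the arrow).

abc->b; ca->

  | bccc
  | bccbb
  | bca => b
  | ccbabcc => ccbbc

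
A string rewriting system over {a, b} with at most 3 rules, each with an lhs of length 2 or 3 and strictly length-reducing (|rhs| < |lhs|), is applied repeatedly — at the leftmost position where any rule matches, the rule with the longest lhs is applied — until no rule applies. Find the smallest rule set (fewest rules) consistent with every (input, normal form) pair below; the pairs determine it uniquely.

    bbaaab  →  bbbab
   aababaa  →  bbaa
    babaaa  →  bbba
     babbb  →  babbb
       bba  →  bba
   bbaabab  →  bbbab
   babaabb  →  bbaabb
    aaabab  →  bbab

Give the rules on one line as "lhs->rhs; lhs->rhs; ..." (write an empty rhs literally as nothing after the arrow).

aaa->ba; aba->ba

  | bbaaab => bbbab
  | aababaa => ababaa => babaa => bbaa
  | babaaa => bbaaa => bbba
  | babbb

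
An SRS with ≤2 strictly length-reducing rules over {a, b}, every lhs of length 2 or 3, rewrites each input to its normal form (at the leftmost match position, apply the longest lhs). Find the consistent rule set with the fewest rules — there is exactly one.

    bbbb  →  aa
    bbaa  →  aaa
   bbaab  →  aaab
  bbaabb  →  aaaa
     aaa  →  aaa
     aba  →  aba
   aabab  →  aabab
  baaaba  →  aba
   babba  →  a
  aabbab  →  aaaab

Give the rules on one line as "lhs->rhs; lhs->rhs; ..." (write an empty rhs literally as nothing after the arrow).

  | bbbb => abb => aa
  | bbaa => aaa
  | bbaab => aaab
  | bbaabb => aaabb => aaaa

baa->; bb->a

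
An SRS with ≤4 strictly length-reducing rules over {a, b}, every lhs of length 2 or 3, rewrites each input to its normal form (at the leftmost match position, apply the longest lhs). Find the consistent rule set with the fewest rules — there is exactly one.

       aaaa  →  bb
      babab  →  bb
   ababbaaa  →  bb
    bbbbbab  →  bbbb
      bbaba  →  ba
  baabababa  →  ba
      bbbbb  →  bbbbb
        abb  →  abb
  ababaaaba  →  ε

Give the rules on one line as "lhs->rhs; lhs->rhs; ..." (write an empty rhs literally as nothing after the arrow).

  | aaaa => baa => bb
  | babab => abab => aab => bb
  | ababbaaa => aabbaaa => bbbaaa => baa => bb
  | bbbbbab => bbbb

aa->b; bab->ab; bba->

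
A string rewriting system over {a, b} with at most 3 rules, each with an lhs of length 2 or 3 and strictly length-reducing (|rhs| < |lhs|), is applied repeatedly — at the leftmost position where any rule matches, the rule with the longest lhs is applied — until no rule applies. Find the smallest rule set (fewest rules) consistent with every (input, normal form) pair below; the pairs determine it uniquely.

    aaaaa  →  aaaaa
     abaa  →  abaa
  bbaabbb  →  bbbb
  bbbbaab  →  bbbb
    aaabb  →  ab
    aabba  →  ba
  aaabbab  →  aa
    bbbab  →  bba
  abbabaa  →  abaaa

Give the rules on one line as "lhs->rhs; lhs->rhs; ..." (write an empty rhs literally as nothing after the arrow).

aab->; bab->a

  | aaaaa
  | abaa
  | bbaabbb => bbbb
  | bbbbaab => bbbb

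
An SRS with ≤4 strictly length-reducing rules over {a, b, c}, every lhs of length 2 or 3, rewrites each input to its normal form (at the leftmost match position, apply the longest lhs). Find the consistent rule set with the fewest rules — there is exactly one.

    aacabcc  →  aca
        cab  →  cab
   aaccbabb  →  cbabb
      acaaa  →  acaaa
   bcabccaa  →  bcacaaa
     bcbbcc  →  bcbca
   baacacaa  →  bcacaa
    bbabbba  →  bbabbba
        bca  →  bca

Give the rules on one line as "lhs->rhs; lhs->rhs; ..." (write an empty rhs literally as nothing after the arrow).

  | aacabcc => abcc => aca
  | cab
  | aaccbabb => cbabb
  | acaaa

aac->; baa->b; bcc->ca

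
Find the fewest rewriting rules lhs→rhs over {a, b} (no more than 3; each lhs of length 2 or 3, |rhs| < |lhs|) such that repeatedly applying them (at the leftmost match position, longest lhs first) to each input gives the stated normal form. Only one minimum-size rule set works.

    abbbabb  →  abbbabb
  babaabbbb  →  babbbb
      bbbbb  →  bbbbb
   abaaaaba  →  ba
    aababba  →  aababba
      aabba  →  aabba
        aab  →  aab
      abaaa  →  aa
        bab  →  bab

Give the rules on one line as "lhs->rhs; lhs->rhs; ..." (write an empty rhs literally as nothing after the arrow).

  | abbbabb
  | babaabbbb => babbbb
  | bbbbb
  | abaaaaba => aaaba => ba

aaa->; baa->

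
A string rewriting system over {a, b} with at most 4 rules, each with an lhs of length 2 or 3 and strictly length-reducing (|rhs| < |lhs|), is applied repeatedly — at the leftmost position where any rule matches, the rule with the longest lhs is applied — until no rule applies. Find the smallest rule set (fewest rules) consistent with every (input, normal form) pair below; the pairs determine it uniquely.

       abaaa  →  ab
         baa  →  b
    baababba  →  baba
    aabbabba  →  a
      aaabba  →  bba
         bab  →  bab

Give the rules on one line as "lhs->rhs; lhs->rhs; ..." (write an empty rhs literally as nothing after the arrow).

aa->; aaa->; aab->ab; abb->

  | abaaa => ab
  | baa => b
  | baababba => bababba => baba
  | aabbabba => abbabba => abba => a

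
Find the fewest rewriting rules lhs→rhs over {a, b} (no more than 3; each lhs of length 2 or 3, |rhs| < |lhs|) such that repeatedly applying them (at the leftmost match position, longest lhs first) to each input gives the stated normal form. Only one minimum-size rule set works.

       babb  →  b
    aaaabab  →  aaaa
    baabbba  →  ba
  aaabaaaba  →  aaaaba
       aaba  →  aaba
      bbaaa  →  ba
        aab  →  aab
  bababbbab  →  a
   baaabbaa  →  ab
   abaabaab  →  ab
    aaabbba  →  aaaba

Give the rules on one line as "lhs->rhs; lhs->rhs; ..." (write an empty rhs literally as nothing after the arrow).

  | babb => b
  | aaaabab => aaaa
  | baabbba => bbba => ba
  | aaabaaaba => aaaaba

baa->; bab->; bbb->b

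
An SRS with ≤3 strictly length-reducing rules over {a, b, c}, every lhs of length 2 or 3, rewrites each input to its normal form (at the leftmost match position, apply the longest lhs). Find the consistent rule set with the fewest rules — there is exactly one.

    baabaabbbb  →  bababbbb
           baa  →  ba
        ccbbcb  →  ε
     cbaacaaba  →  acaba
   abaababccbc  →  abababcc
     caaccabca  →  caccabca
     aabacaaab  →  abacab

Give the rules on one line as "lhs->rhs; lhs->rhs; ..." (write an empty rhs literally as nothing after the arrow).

aa->a; cb->

  | baabaabbbb => babaabbbb => bababbbb
  | baa => ba
  | ccbbcb => cbcb => cb => ε
  | cbaacaaba => aacaaba => acaaba => acaba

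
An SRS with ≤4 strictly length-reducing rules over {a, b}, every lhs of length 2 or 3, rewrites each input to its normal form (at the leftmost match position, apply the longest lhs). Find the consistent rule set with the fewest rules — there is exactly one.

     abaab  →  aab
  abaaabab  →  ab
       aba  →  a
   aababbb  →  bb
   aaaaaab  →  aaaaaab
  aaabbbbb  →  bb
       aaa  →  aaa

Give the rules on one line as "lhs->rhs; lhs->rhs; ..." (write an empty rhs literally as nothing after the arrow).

aba->ba; abb->b; ba->a

  | abaab => baab => aab
  | abaaabab => baaabab => aaabab => aabab => abab => bab => ab
  | aba => ba => a
  | aababbb => ababbb => babbb => abbb => bb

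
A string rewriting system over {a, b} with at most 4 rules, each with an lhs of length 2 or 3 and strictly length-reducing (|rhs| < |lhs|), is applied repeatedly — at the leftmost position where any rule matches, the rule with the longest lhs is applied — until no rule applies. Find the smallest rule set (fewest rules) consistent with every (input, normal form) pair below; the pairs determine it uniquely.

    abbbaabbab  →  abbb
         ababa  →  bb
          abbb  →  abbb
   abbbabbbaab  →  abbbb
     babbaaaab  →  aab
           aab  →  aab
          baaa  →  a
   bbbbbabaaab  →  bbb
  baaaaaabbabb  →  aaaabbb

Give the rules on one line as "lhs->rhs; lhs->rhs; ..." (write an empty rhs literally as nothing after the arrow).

  | abbbaabbab => abbabbab => abbbab => abbb
  | ababa => bbba => bb
  | abbb
  | abbbabbbaab => abbbbbaab => abbbbab => abbbb

aba->bb; baa->; bab->; bba->b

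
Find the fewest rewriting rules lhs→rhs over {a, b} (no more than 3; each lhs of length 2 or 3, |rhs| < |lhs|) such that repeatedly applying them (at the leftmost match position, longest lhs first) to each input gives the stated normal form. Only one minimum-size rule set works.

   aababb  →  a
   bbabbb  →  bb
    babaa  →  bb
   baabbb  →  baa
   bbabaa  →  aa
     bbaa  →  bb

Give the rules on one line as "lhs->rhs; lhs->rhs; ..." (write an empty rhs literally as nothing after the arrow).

aba->b; bba->bb; bbb->

  | aababb => abbb => a
  | bbabbb => bbbbb => bb
  | babaa => bba => bb
  | baabbb => baa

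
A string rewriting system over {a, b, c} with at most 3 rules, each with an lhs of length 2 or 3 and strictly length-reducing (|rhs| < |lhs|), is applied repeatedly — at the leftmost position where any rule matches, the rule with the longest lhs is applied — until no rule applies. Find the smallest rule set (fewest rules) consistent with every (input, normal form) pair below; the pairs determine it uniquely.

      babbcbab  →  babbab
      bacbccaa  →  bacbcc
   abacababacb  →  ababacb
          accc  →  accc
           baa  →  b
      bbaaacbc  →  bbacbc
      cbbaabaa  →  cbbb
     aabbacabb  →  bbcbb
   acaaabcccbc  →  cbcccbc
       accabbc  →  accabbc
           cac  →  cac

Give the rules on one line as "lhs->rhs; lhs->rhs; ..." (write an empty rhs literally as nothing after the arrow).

  | babbcbab => babbab
  | bacbccaa => bacbcc
  | abacababacb => abcbabacb => ababacb
  | accc

aa->; aca->c; cba->a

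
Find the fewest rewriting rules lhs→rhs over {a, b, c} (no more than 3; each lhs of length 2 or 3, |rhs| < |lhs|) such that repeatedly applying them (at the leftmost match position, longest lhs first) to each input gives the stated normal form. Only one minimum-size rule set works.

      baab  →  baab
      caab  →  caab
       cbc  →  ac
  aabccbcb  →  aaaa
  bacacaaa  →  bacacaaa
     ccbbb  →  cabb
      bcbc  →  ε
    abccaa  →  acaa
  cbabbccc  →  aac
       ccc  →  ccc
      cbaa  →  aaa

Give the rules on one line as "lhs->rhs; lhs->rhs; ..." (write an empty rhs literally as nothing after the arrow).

bc->; cb->a

  | baab
  | caab
  | cbc => ac
  | aabccbcb => aacbcb => aaacb => aaaa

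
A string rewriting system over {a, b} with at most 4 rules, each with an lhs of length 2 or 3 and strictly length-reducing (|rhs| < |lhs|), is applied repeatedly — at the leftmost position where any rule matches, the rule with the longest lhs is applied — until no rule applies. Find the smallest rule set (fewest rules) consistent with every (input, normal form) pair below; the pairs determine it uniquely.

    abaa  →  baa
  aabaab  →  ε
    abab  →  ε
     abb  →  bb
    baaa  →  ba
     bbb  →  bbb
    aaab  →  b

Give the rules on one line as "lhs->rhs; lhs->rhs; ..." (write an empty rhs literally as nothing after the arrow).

  | abaa => baa
  | aabaab => abaab => baab => bab => ε
  | abab => bab => ε
  | abb => bb

aaa->a; ab->b; bab->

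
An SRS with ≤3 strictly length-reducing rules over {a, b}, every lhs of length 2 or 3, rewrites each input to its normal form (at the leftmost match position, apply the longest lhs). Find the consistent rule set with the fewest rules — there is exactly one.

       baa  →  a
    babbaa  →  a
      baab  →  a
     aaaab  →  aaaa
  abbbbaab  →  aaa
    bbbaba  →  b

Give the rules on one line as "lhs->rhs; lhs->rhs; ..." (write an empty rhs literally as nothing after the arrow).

  | baa => a
  | babbaa => baa => a
  | baab => ab => a
  | aaaab => aaaa

ab->a; ba->; bab->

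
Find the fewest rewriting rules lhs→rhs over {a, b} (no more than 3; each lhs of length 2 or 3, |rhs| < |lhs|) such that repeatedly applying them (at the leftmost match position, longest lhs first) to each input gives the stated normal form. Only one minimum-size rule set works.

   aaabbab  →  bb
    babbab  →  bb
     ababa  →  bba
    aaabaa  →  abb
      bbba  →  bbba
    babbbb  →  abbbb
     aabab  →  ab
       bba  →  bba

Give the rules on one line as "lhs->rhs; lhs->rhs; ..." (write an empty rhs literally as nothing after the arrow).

  | aaabbab => babbab => abbab => abab => aab => bb
  | babbab => abbab => abab => aab => bb
  | ababa => aaba => bba
  | aaabaa => babaa => abaa => abb

aa->b; bab->ab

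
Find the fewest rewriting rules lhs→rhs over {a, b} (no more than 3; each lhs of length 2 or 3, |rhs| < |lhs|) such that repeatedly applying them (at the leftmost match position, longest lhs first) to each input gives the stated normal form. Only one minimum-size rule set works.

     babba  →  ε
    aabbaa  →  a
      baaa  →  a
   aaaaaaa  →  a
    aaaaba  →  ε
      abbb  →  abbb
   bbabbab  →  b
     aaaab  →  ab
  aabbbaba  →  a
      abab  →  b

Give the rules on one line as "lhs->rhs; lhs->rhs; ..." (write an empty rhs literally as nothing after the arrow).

  | babba => abba => aba => ε
  | aabbaa => abbaa => abaa => a
  | baaa => aaa => aa => a
  | aaaaaaa => aaaaaa => aaaaa => aaaa => aaa => aa => a

aa->a; aba->; ba->a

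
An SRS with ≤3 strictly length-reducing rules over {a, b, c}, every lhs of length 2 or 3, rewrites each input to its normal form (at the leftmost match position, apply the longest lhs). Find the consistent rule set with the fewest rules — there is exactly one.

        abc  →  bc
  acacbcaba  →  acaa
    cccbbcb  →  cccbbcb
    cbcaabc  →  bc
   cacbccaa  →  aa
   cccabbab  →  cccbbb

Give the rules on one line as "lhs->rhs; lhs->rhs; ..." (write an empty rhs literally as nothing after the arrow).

ab->b; aba->a; cbc->ab

  | abc => bc
  | acacbcaba => acaababa => acaaba => acaa
  | cccbbcb
  | cbcaabc => abaabc => aabc => abc => bc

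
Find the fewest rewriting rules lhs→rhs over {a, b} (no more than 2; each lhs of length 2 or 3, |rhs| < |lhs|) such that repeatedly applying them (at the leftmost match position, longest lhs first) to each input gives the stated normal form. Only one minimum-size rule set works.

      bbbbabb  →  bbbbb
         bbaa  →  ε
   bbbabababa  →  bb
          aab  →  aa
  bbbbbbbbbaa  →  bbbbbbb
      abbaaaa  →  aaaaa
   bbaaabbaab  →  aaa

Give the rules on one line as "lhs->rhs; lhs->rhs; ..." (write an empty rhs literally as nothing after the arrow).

  | bbbbabb => bbbbb
  | bbaa => ba => ε
  | bbbabababa => bbbababa => bbbaba => bbba => bb
  | aab => aa

ab->a; ba->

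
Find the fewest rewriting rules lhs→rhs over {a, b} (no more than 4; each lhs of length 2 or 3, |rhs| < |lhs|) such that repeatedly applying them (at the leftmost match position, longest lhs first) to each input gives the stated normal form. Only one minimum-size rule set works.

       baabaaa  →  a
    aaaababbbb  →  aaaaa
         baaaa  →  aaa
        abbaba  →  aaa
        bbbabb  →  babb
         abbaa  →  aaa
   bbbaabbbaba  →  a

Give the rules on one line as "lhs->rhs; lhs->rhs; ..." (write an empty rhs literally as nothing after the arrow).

aab->aa; aba->b; baa->a; bba->a

  | baabaaa => abaaa => baa => a
  | aaaababbbb => aaaaabbbb => aaaaabbb => aaaaabb => aaaaab => aaaaa
  | baaaa => aaa
  | abbaba => aaba => aaa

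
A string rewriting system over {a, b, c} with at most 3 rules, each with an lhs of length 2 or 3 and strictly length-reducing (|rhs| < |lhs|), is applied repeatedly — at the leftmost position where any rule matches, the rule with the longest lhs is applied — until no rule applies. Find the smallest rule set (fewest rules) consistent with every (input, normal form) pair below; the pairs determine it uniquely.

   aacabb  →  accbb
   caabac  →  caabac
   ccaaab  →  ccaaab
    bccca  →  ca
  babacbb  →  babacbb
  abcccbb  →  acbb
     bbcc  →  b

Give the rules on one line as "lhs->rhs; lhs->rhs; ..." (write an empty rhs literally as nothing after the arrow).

  | aacabb => accbb
  | caabac
  | ccaaab
  | bccca => ca

aca->cc; bcc->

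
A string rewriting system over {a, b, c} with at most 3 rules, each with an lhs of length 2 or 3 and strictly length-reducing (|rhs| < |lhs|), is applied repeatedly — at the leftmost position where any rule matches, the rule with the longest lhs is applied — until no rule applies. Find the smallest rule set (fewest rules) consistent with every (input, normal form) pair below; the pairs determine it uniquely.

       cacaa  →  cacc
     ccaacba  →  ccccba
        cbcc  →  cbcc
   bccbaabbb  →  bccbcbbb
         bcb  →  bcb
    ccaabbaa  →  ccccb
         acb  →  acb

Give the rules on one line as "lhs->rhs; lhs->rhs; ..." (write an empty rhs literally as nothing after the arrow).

aa->c; bbc->cb

  | cacaa => cacc
  | ccaacba => ccccba
  | cbcc
  | bccbaabbb => bccbcbbb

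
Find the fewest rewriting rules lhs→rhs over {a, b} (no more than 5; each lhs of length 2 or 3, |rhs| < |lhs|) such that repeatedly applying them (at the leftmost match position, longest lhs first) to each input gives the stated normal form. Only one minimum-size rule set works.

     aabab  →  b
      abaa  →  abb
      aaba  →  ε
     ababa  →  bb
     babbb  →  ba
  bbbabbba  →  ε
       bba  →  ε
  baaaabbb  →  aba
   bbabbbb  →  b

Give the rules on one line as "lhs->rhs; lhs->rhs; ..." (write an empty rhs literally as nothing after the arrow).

aa->b; bab->aa; bba->; bbb->ba

  | aabab => bbab => b
  | abaa => abb
  | aaba => bba => ε
  | ababa => aaaa => baa => bb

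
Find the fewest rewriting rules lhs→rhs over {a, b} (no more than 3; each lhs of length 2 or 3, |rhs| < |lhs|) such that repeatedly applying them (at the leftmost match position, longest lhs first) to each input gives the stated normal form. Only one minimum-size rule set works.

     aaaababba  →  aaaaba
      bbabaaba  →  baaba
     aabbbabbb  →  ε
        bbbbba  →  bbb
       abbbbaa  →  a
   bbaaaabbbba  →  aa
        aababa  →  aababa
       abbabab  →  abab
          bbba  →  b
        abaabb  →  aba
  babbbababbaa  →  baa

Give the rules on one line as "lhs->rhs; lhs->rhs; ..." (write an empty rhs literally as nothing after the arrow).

  | aaaababba => aaaaba
  | bbabaaba => baaba
  | aabbbabbb => ababbb => abb => ε
  | bbbbba => bbb

abb->; bba->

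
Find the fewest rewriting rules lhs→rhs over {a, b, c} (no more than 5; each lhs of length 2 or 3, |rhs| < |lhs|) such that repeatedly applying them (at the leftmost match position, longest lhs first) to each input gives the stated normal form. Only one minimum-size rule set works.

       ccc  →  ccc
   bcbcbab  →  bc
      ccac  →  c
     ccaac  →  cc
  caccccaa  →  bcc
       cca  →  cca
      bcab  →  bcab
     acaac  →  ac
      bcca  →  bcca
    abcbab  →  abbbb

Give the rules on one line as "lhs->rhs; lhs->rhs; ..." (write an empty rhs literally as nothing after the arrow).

caa->; cac->b; cb->c; cba->bb

  | ccc
  | bcbcbab => bccbab => bcbbb => bcbb => bcb => bc
  | ccac => cb => c
  | ccaac => cc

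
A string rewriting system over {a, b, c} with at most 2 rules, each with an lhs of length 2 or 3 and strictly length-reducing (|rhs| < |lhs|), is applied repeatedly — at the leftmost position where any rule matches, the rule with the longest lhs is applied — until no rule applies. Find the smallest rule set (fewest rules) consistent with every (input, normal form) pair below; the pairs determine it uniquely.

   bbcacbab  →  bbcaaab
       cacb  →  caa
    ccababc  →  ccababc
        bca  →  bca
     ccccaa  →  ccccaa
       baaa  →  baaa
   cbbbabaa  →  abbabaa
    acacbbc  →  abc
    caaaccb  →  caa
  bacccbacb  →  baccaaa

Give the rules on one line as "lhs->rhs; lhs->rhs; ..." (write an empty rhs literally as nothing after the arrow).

aca->; cb->a

  | bbcacbab => bbcaaab
  | cacb => caa
  | ccababc
  | bca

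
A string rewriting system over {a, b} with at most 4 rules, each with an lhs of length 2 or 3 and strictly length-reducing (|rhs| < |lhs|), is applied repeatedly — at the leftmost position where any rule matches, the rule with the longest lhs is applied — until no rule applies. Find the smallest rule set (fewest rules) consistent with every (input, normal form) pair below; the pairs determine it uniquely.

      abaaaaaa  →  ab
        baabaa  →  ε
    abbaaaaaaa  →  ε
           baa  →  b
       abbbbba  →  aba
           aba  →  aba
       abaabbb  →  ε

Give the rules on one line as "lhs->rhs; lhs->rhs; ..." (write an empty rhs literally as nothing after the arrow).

aa->; bb->; bbb->ab

  | abaaaaaa => abaaaa => abaa => ab
  | baabaa => bbaa => aa => ε
  | abbaaaaaaa => aaaaaaaa => aaaaaa => aaaa => aa => ε
  | baa => b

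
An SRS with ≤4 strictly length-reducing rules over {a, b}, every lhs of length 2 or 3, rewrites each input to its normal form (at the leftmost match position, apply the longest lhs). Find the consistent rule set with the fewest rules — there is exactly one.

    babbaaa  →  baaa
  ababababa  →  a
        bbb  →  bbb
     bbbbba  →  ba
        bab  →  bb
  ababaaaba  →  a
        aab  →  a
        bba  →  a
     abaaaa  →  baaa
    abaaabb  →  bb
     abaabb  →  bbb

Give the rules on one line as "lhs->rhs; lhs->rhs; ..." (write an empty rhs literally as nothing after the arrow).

ab->; aba->b; bab->bb; bba->a

  | babbaaa => bbbaaa => baaa
  | ababababa => bbababa => ababa => bba => a
  | bbb
  | bbbbba => bbba => ba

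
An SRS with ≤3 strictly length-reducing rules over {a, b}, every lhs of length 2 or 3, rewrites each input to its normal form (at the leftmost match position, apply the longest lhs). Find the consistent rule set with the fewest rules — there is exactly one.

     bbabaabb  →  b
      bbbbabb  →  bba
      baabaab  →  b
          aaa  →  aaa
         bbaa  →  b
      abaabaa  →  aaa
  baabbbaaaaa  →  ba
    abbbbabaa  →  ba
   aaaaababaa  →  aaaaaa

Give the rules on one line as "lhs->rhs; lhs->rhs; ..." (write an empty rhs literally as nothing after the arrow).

ab->; baa->; bab->a

  | bbabaabb => baaabb => abb => b
  | bbbbabb => bbbab => bba
  | baabaab => baab => b
  | aaa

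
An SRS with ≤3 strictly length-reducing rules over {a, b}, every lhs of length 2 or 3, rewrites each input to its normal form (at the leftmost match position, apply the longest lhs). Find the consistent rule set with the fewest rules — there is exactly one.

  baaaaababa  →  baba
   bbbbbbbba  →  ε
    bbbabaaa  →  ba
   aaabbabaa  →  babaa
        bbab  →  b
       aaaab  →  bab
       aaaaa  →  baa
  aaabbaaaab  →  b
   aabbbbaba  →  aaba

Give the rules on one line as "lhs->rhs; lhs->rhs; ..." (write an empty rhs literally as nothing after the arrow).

aaa->b; bb->; bba->bb

  | baaaaababa => bbaababa => bbababa => bbbaba => baba
  | bbbbbbbba => bbbbbba => bbbba => bba => bb => ε
  | bbbabaaa => babaaa => babb => ba
  | aaabbabaa => bbbabaa => babaa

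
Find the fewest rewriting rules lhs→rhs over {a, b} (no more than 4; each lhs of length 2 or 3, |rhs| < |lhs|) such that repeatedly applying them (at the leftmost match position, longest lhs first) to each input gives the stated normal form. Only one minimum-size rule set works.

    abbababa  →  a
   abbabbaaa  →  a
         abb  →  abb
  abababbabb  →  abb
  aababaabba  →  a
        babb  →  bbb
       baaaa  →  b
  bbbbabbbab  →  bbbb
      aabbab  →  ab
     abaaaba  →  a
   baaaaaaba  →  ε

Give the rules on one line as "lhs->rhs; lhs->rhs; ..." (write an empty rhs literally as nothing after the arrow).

aa->a; ba->b; bba->

  | abbababa => ababa => abba => a
  | abbabbaaa => abbaaa => aaa => aa => a
  | abb
  | abababbabb => abbabbabb => abbabb => abb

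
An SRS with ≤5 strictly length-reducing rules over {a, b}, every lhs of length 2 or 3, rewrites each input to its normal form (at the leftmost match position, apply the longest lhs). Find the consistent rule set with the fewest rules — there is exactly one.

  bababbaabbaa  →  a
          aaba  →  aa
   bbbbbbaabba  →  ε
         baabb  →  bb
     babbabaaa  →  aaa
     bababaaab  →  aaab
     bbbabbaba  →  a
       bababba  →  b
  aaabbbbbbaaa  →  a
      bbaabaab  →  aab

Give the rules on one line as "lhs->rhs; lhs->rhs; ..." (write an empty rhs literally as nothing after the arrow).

abb->bb; ba->; bab->; bbb->b

  | bababbaabbaa => abbaabbaa => bbaabbaa => babbaa => baa => a
  | aaba => aa
  | bbbbbbaabba => bbbbaabba => bbaabba => babba => ba => ε
  | baabb => abb => bb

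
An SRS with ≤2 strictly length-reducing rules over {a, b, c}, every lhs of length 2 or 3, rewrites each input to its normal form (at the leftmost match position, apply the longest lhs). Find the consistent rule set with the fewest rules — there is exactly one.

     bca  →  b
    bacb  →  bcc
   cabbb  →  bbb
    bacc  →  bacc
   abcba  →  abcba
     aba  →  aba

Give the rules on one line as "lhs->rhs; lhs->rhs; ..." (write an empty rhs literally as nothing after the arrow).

  | bca => b
  | bacb => bcc
  | cabbb => bbb
  | bacc

acb->cc; ca->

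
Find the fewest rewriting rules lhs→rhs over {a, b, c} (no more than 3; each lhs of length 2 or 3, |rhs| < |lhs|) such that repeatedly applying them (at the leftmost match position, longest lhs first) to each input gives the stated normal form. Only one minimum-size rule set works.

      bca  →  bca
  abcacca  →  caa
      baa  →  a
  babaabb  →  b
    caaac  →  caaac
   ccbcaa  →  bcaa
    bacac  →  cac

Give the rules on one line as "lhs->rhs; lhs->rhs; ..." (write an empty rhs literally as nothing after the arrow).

ab->; ba->; cc->

  | bca
  | abcacca => cacca => caa
  | baa => a
  | babaabb => baabb => abb => b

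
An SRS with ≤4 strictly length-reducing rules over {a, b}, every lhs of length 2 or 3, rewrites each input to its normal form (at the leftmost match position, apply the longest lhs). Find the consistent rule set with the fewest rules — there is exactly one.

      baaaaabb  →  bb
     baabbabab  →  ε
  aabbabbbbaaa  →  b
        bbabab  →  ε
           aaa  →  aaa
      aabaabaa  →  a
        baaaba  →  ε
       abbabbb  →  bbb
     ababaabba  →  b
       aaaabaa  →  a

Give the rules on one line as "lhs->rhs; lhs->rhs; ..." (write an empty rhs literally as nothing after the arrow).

  | baaaaabb => aaaabb => aaabb => aabb => abb => bb
  | baabbabab => abbabab => bbabab => bab => ε
  | aabbabbbbaaa => abbabbbbaaa => bbabbbbaaa => bbbbaaa => bbbaa => bba => b
  | bbabab => bab => ε

ab->b; ba->; bab->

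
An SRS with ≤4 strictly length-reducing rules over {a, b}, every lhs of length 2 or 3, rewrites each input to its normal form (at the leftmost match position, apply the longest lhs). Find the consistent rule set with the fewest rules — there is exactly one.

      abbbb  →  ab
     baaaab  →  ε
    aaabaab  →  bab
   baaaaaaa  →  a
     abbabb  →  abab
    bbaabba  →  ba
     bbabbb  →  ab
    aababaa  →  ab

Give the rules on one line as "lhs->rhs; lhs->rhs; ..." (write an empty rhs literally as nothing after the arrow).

aa->b; abb->ab; bb->

  | abbbb => abbb => abb => ab
  | baaaab => bbaab => aab => bb => ε
  | aaabaab => babaab => babbb => babb => bab
  | baaaaaaa => bbaaaaa => aaaaa => baaa => bba => a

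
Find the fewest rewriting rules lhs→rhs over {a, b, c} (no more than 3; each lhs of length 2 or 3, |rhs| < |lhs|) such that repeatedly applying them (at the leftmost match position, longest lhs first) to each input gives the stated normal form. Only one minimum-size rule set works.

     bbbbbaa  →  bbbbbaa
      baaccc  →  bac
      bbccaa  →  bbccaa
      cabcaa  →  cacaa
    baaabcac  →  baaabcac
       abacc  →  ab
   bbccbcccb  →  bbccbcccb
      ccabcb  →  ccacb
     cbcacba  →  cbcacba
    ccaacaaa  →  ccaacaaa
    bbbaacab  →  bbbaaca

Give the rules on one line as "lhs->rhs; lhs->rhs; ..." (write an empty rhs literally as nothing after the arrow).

acc->; cab->ca

  | bbbbbaa
  | baaccc => bac
  | bbccaa
  | cabcaa => cacaa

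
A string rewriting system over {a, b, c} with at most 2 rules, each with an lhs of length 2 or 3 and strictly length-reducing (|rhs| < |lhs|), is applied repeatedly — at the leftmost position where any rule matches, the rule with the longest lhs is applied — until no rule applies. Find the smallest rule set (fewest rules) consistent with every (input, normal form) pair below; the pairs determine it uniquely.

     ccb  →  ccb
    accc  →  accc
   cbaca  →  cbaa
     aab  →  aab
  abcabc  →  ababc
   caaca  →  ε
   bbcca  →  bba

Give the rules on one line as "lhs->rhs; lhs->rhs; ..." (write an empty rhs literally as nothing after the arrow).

aaa->; ca->a

  | ccb
  | accc
  | cbaca => cbaa
  | aab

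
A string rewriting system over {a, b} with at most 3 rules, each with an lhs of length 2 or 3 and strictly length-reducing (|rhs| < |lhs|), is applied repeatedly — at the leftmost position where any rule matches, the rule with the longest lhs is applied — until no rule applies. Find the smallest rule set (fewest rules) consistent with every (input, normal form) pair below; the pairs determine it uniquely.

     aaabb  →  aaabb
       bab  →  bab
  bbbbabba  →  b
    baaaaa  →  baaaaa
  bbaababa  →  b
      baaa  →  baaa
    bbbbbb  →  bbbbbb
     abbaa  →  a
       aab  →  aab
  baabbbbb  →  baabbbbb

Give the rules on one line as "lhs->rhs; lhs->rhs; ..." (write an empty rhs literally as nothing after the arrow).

aba->; bba->ba

  | aaabb
  | bab
  | bbbbabba => bbbabba => bbabba => babba => baba => b
  | baaaaa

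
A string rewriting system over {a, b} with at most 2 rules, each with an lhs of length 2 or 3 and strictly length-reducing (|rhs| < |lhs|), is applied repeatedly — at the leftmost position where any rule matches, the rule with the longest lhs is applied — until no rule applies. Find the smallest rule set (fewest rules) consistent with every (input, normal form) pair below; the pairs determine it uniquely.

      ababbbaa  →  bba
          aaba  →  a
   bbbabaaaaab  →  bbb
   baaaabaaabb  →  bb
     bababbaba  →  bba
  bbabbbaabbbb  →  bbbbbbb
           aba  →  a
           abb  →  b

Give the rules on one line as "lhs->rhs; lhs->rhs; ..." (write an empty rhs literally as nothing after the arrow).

aa->a; ab->

  | ababbbaa => abbbaa => bbaa => bba
  | aaba => aba => a
  | bbbabaaaaab => bbbaaaaab => bbbaaaab => bbbaaab => bbbaab => bbbab => bbb
  | baaaabaaabb => baaabaaabb => baabaaabb => babaaabb => baaabb => baabb => babb => bb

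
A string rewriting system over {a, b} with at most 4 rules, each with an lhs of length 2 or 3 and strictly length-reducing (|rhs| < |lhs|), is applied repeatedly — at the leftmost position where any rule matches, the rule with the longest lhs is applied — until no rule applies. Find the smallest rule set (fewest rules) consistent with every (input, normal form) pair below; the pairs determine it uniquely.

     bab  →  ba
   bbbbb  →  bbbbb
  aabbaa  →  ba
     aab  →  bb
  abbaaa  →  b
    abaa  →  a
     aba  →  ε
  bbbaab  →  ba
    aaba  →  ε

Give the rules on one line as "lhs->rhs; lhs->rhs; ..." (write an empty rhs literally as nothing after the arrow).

  | bab => ba
  | bbbbb
  | aabbaa => bbbaa => ba
  | aab => bb

aa->b; ab->a; aba->; bba->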